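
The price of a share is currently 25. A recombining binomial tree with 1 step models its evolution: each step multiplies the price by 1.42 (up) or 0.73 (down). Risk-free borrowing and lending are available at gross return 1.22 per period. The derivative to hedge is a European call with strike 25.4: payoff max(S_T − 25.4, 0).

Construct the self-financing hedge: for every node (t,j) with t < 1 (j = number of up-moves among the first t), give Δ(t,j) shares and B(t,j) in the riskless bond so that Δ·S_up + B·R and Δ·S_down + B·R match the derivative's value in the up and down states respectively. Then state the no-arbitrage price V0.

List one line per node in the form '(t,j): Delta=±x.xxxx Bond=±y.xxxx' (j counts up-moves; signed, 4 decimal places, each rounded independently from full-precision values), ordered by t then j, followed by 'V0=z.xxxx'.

Risk-neutral probability p* = (R−d)/(u−d) = (1.22−0.73)/(1.42−0.73) = 0.7101.
At expiry t=1: V(1,0)=0.0000, V(1,1)=10.1000
  t=0,j=0: stock 25.0000 → up 35.5000 (V=10.1000), down 18.2500 (V=0.0000). Price 5.8791; hedge Δ=0.5855, bond B=-8.7586.
Check: Δ(0,0)·S0 + B(0,0) = 5.8791 = V0.

(0,0): Delta=0.5855 Bond=-8.7586
V0=5.8791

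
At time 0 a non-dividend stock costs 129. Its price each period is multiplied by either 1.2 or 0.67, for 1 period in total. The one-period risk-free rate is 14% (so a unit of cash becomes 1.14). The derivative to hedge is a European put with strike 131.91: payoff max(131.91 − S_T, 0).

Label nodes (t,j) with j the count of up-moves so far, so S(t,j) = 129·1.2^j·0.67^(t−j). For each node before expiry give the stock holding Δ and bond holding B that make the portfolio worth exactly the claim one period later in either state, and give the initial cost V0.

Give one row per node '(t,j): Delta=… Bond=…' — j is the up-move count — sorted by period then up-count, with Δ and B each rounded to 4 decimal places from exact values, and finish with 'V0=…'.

Risk-neutral probability p* = (R−d)/(u−d) = (1.14−0.67)/(1.2−0.67) = 0.8868.
At expiry t=1: V(1,0)=45.4800, V(1,1)=0.0000
(0,0): S=129.0000. Δ = (V_up−V_dn)/(S_up−S_dn) = (0.0000−45.4800)/(154.8000−86.4300) = -0.6652. V = [p*·0.0000 + (1−p*)·45.4800]/1.14 = 4.5164. B = V − Δ·S = 90.3277.
The time-0 hedge costs 4.5164, which is the no-arbitrage price.

(0,0): Delta=-0.6652 Bond=90.3277
V0=4.5164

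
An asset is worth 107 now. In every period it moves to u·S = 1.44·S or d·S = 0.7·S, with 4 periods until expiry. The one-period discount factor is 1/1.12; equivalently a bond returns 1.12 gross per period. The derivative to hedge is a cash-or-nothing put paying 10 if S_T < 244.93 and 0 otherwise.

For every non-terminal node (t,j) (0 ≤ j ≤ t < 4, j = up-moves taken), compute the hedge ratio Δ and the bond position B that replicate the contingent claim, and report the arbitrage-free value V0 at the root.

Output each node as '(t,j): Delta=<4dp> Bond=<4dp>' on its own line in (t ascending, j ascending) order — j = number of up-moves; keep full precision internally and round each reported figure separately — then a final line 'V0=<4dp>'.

The replicating-portfolio and risk-neutral prices coincide; use p* = (1.12−0.7)/(1.44−0.7) = 0.5676 for the latter.
Terminal values V(4,·): V(4,0)=10.0000, V(4,1)=10.0000, V(4,2)=10.0000, V(4,3)=10.0000, V(4,4)=0.0000
(3,0): S=36.7010. Δ = (V_up−V_dn)/(S_up−S_dn) = (10.0000−10.0000)/(52.8494−25.6907) = 0.0000. V = [p*·10.0000 + (1−p*)·10.0000]/1.12 = 8.9286. B = V − Δ·S = 8.9286.
(3,1): S=75.4992. Δ = (V_up−V_dn)/(S_up−S_dn) = (10.0000−10.0000)/(108.7188−52.8494) = 0.0000. V = [p*·10.0000 + (1−p*)·10.0000]/1.12 = 8.9286. B = V − Δ·S = 8.9286.
(3,2): S=155.3126. Δ = (V_up−V_dn)/(S_up−S_dn) = (10.0000−10.0000)/(223.6502−108.7188) = 0.0000. V = [p*·10.0000 + (1−p*)·10.0000]/1.12 = 8.9286. B = V − Δ·S = 8.9286.
(3,3): S=319.5003. Δ = (V_up−V_dn)/(S_up−S_dn) = (0.0000−10.0000)/(460.0804−223.6502) = -0.0423. V = [p*·0.0000 + (1−p*)·10.0000]/1.12 = 3.8610. B = V − Δ·S = 17.3745.
(2,0): S=52.4300. Δ = (V_up−V_dn)/(S_up−S_dn) = (8.9286−8.9286)/(75.4992−36.7010) = 0.0000. V = [p*·8.9286 + (1−p*)·8.9286]/1.12 = 7.9719. B = V − Δ·S = 7.9719.
(2,1): S=107.8560. Δ = (V_up−V_dn)/(S_up−S_dn) = (8.9286−8.9286)/(155.3126−75.4992) = 0.0000. V = [p*·8.9286 + (1−p*)·8.9286]/1.12 = 7.9719. B = V − Δ·S = 7.9719.
(2,2): S=221.8752. Δ = (V_up−V_dn)/(S_up−S_dn) = (3.8610−8.9286)/(319.5003−155.3126) = -0.0309. V = [p*·3.8610 + (1−p*)·8.9286]/1.12 = 5.4039. B = V − Δ·S = 12.2520.
(1,0): S=74.9000. Δ = (V_up−V_dn)/(S_up−S_dn) = (7.9719−7.9719)/(107.8560−52.4300) = 0.0000. V = [p*·7.9719 + (1−p*)·7.9719]/1.12 = 7.1178. B = V − Δ·S = 7.1178.
(1,1): S=154.0800. Δ = (V_up−V_dn)/(S_up−S_dn) = (5.4039−7.9719)/(221.8752−107.8560) = -0.0225. V = [p*·5.4039 + (1−p*)·7.9719]/1.12 = 5.8164. B = V − Δ·S = 9.2867.
(0,0): S=107.0000. Δ = (V_up−V_dn)/(S_up−S_dn) = (5.8164−7.1178)/(154.0800−74.9000) = -0.0164. V = [p*·5.8164 + (1−p*)·7.1178]/1.12 = 5.6957. B = V − Δ·S = 7.4543.
Self-financing check: at every node Δ·S+B equals the discounted successor values.

(0,0): Delta=-0.0164 Bond=7.4543
(1,0): Delta=0.0000 Bond=7.1178
(1,1): Delta=-0.0225 Bond=9.2867
(2,0): Delta=0.0000 Bond=7.9719
(2,1): Delta=0.0000 Bond=7.9719
(2,2): Delta=-0.0309 Bond=12.2520
(3,0): Delta=0.0000 Bond=8.9286
(3,1): Delta=0.0000 Bond=8.9286
(3,2): Delta=0.0000 Bond=8.9286
(3,3): Delta=-0.0423 Bond=17.3745
V0=5.6957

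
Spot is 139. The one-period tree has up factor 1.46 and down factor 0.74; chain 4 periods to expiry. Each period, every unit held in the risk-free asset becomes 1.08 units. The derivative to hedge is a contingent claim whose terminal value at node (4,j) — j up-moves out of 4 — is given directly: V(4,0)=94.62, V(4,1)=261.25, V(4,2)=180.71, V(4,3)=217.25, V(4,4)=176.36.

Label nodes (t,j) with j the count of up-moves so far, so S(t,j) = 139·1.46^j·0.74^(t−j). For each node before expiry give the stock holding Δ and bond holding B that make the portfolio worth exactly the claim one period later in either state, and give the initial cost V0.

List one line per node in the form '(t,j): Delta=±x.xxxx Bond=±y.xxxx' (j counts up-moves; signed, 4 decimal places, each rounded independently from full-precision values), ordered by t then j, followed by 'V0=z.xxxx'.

The replicating-portfolio and risk-neutral prices coincide; use p* = (1.08−0.74)/(1.46−0.74) = 0.4722 for the latter.
At expiry t=4: V(4,0)=94.6200, V(4,1)=261.2500, V(4,2)=180.7100, V(4,3)=217.2500, V(4,4)=176.3600
(3,0): S=56.3261. Δ = (V_up−V_dn)/(S_up−S_dn) = (261.2500−94.6200)/(82.2362−41.6813) = 4.1088. V = [p*·261.2500 + (1−p*)·94.6200]/1.08 = 160.4689. B = V − Δ·S = -70.9617.
(3,1): S=111.1299. Δ = (V_up−V_dn)/(S_up−S_dn) = (180.7100−261.2500)/(162.2497−82.2362) = -1.0066. V = [p*·180.7100 + (1−p*)·261.2500]/1.08 = 206.6826. B = V − Δ·S = 318.5437.
(3,2): S=219.2564. Δ = (V_up−V_dn)/(S_up−S_dn) = (217.2500−180.7100)/(320.1143−162.2497) = 0.2315. V = [p*·217.2500 + (1−p*)·180.7100]/1.08 = 183.3009. B = V − Δ·S = 132.5509.
(3,3): S=432.5869. Δ = (V_up−V_dn)/(S_up−S_dn) = (176.3600−217.2500)/(631.5769−320.1143) = -0.1313. V = [p*·176.3600 + (1−p*)·217.2500]/1.08 = 183.2785. B = V − Δ·S = 240.0702.
(2,0): S=76.1164. Δ = (V_up−V_dn)/(S_up−S_dn) = (206.6826−160.4689)/(111.1299−56.3261) = 0.8433. V = [p*·206.6826 + (1−p*)·160.4689]/1.08 = 168.7889. B = V − Δ·S = 104.6032.
(2,1): S=150.1756. Δ = (V_up−V_dn)/(S_up−S_dn) = (183.3009−206.6826)/(219.2564−111.1299) = -0.2162. V = [p*·183.3009 + (1−p*)·206.6826]/1.08 = 181.1493. B = V − Δ·S = 213.6239.
(2,2): S=296.2924. Δ = (V_up−V_dn)/(S_up−S_dn) = (183.2785−183.3009)/(432.5869−219.2564) = -0.0001. V = [p*·183.2785 + (1−p*)·183.3009]/1.08 = 169.7133. B = V − Δ·S = 169.7444.
(1,0): S=102.8600. Δ = (V_up−V_dn)/(S_up−S_dn) = (181.1493−168.7889)/(150.1756−76.1164) = 0.1669. V = [p*·181.1493 + (1−p*)·168.7889]/1.08 = 161.6905. B = V − Δ·S = 144.5233.
(1,1): S=202.9400. Δ = (V_up−V_dn)/(S_up−S_dn) = (169.7133−181.1493)/(296.2924−150.1756) = -0.0783. V = [p*·169.7133 + (1−p*)·181.1493]/1.08 = 162.7305. B = V − Δ·S = 178.6139.
(0,0): S=139.0000. Δ = (V_up−V_dn)/(S_up−S_dn) = (162.7305−161.6905)/(202.9400−102.8600) = 0.0104. V = [p*·162.7305 + (1−p*)·161.6905]/1.08 = 150.1682. B = V − Δ·S = 148.7237.
Root portfolio cost Δ·139+B reproduces V0=150.1682.

(0,0): Delta=0.0104 Bond=148.7237
(1,0): Delta=0.1669 Bond=144.5233
(1,1): Delta=-0.0783 Bond=178.6139
(2,0): Delta=0.8433 Bond=104.6032
(2,1): Delta=-0.2162 Bond=213.6239
(2,2): Delta=-0.0001 Bond=169.7444
(3,0): Delta=4.1088 Bond=-70.9617
(3,1): Delta=-1.0066 Bond=318.5437
(3,2): Delta=0.2315 Bond=132.5509
(3,3): Delta=-0.1313 Bond=240.0702
V0=150.1682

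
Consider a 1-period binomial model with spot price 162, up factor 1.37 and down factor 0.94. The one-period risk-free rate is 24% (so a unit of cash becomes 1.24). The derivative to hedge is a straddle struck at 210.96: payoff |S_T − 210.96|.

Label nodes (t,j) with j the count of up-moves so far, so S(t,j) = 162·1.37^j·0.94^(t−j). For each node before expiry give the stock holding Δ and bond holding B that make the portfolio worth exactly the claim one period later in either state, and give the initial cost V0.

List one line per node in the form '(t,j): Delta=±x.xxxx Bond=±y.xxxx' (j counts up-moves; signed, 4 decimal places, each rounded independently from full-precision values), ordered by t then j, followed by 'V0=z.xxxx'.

(0,0): Delta=-0.6848 Bond=131.4149
V0=20.4846

No-arbitrage ⇒ martingale measure with p* = (R−d)/(u−d) = 0.6977.
Terminal values V(1,·): V(1,0)=58.6800, V(1,1)=10.9800
  t=0,j=0: stock 162.0000 → up 221.9400 (V=10.9800), down 152.2800 (V=58.6800). Price 20.4846; hedge Δ=-0.6848, bond B=131.4149.
Check: Δ(0,0)·S0 + B(0,0) = 20.4846 = V0.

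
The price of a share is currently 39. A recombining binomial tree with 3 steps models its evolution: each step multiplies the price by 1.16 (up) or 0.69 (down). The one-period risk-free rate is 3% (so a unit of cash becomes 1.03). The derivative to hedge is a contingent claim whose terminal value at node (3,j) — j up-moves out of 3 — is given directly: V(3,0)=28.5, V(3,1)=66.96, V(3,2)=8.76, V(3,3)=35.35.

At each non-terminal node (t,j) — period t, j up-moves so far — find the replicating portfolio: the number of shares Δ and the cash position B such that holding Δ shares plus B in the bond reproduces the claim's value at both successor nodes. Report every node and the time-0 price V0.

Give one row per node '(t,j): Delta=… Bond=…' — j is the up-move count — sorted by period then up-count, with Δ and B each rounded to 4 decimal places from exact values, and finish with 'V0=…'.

Under the risk-neutral measure, an up-move has probability p* = (R−d)/(u−d) = 0.7234 and values discount at R = 1.03.
Terminal values V(3,·): V(3,0)=28.5000, V(3,1)=66.9600, V(3,2)=8.7600, V(3,3)=35.3500
  t=2,j=0: stock 18.5679 → up 21.5388 (V=66.9600), down 12.8119 (V=28.5000). Price 54.6817; hedge Δ=4.4071, bond B=-27.1481.
  t=2,j=1: stock 31.2156 → up 36.2101 (V=8.7600), down 21.5388 (V=66.9600). Price 24.1339; hedge Δ=-3.9669, bond B=147.9636.
  t=2,j=2: stock 52.4784 → up 60.8749 (V=35.3500), down 36.2101 (V=8.7600). Price 27.1799; hedge Δ=1.0781, bond B=-29.3945.
  t=1,j=0: stock 26.9100 → up 31.2156 (V=24.1339), down 18.5679 (V=54.6817). Price 31.6342; hedge Δ=-2.4153, bond B=96.6296.
  t=1,j=1: stock 45.2400 → up 52.4784 (V=27.1799), down 31.2156 (V=24.1339). Price 25.5703; hedge Δ=0.1433, bond B=19.0893.
  t=0,j=0: stock 39.0000 → up 45.2400 (V=25.5703), down 26.9100 (V=31.6342). Price 26.4539; hedge Δ=-0.3308, bond B=39.3559.
Self-financing check: at every node Δ·S+B equals the discounted successor values.

(0,0): Delta=-0.3308 Bond=39.3559
(1,0): Delta=-2.4153 Bond=96.6296
(1,1): Delta=0.1433 Bond=19.0893
(2,0): Delta=4.4071 Bond=-27.1481
(2,1): Delta=-3.9669 Bond=147.9636
(2,2): Delta=1.0781 Bond=-29.3945
V0=26.4539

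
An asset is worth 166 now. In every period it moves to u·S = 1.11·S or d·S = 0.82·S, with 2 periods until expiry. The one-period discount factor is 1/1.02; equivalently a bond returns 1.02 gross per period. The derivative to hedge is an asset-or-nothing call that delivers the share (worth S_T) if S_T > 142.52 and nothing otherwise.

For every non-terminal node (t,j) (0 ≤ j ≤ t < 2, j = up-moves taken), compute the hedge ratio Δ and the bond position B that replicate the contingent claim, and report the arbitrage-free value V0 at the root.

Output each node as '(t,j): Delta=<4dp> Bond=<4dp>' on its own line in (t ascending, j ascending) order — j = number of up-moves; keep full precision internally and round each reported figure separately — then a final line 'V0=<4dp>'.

(0,0): Delta=1.7055 Bond=-127.4398
(1,0): Delta=3.8276 Bond=-418.8520
(1,1): Delta=1.0000 Bond=0.0000
V0=155.6670

Risk-neutral probability p* = (R−d)/(u−d) = (1.02−0.82)/(1.11−0.82) = 0.6897.
At expiry t=2: V(2,0)=0.0000, V(2,1)=151.0932, V(2,2)=204.5286
  t=1,j=0: stock 136.1200 → up 151.0932 (V=151.0932), down 111.6184 (V=0.0000). Price 102.1590; hedge Δ=3.8276, bond B=-418.8520.
  t=1,j=1: stock 184.2600 → up 204.5286 (V=204.5286), down 151.0932 (V=151.0932). Price 184.2600; hedge Δ=1.0000, bond B=0.0000.
  t=0,j=0: stock 166.0000 → up 184.2600 (V=184.2600), down 136.1200 (V=102.1590). Price 155.6670; hedge Δ=1.7055, bond B=-127.4398.
The time-0 hedge costs 155.6670, which is the no-arbitrage price.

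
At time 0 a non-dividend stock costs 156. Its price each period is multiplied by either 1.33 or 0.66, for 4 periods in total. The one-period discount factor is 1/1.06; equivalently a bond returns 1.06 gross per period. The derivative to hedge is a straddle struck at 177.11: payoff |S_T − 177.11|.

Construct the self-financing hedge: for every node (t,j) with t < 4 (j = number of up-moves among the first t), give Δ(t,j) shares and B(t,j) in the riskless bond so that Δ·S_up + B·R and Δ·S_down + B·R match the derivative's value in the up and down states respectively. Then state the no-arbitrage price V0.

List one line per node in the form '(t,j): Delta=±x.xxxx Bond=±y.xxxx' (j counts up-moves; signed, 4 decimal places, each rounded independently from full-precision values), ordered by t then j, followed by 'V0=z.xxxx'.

Under the risk-neutral measure, an up-move has probability p* = (R−d)/(u−d) = 0.5970 and values discount at R = 1.06.
Payoff layer (t=4): V(4,0)=147.5094, V(4,1)=117.4603, V(4,2)=56.9069, V(4,3)=65.1175, V(4,4)=311.0151
Node (3,0) S=44.8494: V=(p*·117.4603+(1−p*)·147.5094)/1.06=122.2355; Δ=(117.4603−147.5094)/(59.6497−29.6006)=-1.0000; B=V−Δ·S=167.0849
Node (3,1) S=90.3783: V=(p*·56.9069+(1−p*)·117.4603)/1.06=76.7066; Δ=(56.9069−117.4603)/(120.2031−59.6497)=-1.0000; B=V−Δ·S=167.0849
Node (3,2) S=182.1259: V=(p*·65.1175+(1−p*)·56.9069)/1.06=58.3101; Δ=(65.1175−56.9069)/(242.2275−120.2031)=0.0673; B=V−Δ·S=46.0555
Node (3,3) S=367.0114: V=(p*·311.0151+(1−p*)·65.1175)/1.06=199.9265; Δ=(311.0151−65.1175)/(488.1251−242.2275)=1.0000; B=V−Δ·S=-167.0849
Node (2,0) S=67.9536: V=(p*·76.7066+(1−p*)·122.2355)/1.06=89.6737; Δ=(76.7066−122.2355)/(90.3783−44.8494)=-1.0000; B=V−Δ·S=157.6273
Node (2,1) S=136.9368: V=(p*·58.3101+(1−p*)·76.7066)/1.06=62.0034; Δ=(58.3101−76.7066)/(182.1259−90.3783)=-0.2005; B=V−Δ·S=89.4609
Node (2,2) S=275.9484: V=(p*·199.9265+(1−p*)·58.3101)/1.06=134.7709; Δ=(199.9265−58.3101)/(367.0114−182.1259)=0.7660; B=V−Δ·S=-76.5967
Node (1,0) S=102.9600: V=(p*·62.0034+(1−p*)·89.6737)/1.06=69.0133; Δ=(62.0034−89.6737)/(136.9368−67.9536)=-0.4011; B=V−Δ·S=110.3122
Node (1,1) S=207.4800: V=(p*·134.7709+(1−p*)·62.0034)/1.06=99.4780; Δ=(134.7709−62.0034)/(275.9484−136.9368)=0.5235; B=V−Δ·S=-9.1302
Node (0,0) S=156.0000: V=(p*·99.4780+(1−p*)·69.0133)/1.06=82.2653; Δ=(99.4780−69.0133)/(207.4800−102.9600)=0.2915; B=V−Δ·S=36.7956
Each (Δ,B) replicates both successor values, so the strategy is self-financing and V0 is arbitrage-free.

(0,0): Delta=0.2915 Bond=36.7956
(1,0): Delta=-0.4011 Bond=110.3122
(1,1): Delta=0.5235 Bond=-9.1302
(2,0): Delta=-1.0000 Bond=157.6273
(2,1): Delta=-0.2005 Bond=89.4609
(2,2): Delta=0.7660 Bond=-76.5967
(3,0): Delta=-1.0000 Bond=167.0849
(3,1): Delta=-1.0000 Bond=167.0849
(3,2): Delta=0.0673 Bond=46.0555
(3,3): Delta=1.0000 Bond=-167.0849
V0=82.2653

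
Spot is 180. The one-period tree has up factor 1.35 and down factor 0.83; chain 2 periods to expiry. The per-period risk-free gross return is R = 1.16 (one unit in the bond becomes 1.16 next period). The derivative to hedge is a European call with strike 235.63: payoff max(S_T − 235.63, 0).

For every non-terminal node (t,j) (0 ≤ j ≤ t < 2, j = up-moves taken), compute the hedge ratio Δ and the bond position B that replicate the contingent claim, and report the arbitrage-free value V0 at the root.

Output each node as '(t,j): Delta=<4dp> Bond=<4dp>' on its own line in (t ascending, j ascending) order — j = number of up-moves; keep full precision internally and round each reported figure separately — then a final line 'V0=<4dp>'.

No-arbitrage ⇒ martingale measure with p* = (R−d)/(u−d) = 0.6346.
At expiry t=2: V(2,0)=0.0000, V(2,1)=0.0000, V(2,2)=92.4200
  t=1,j=0: stock 149.4000 → up 201.6900 (V=0.0000), down 124.0020 (V=0.0000). Price 0.0000; hedge Δ=0.0000, bond B=0.0000.
  t=1,j=1: stock 243.0000 → up 328.0500 (V=92.4200), down 201.6900 (V=0.0000). Price 50.5613; hedge Δ=0.7314, bond B=-127.1694.
  t=0,j=0: stock 180.0000 → up 243.0000 (V=50.5613), down 149.4000 (V=0.0000). Price 27.6612; hedge Δ=0.5402, bond B=-69.5721.
Each (Δ,B) replicates both successor values, so the strategy is self-financing and V0 is arbitrage-free.

(0,0): Delta=0.5402 Bond=-69.5721
(1,0): Delta=0.0000 Bond=0.0000
(1,1): Delta=0.7314 Bond=-127.1694
V0=27.6612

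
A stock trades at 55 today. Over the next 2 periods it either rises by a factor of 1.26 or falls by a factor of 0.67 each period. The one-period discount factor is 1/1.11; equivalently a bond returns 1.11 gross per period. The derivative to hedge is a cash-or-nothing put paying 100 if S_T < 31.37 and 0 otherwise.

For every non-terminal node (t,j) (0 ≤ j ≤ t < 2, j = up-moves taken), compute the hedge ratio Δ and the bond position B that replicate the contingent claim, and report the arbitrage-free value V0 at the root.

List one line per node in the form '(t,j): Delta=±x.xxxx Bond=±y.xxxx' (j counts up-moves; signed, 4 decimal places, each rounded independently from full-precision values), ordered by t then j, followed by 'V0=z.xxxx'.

(0,0): Delta=-0.7058 Bond=44.0668
(1,0): Delta=-4.5995 Bond=192.3958
(1,1): Delta=0.0000 Bond=0.0000
V0=5.2461

Risk-neutral probability p* = (R−d)/(u−d) = (1.11−0.67)/(1.26−0.67) = 0.7458.
Terminal payoffs: V(2,0)=100.0000, V(2,1)=0.0000, V(2,2)=0.0000
(1,0): S=36.8500. Δ = (V_up−V_dn)/(S_up−S_dn) = (0.0000−100.0000)/(46.4310−24.6895) = -4.5995. V = [p*·0.0000 + (1−p*)·100.0000]/1.11 = 22.9043. B = V − Δ·S = 192.3958.
(1,1): S=69.3000. Δ = (V_up−V_dn)/(S_up−S_dn) = (0.0000−0.0000)/(87.3180−46.4310) = 0.0000. V = [p*·0.0000 + (1−p*)·0.0000]/1.11 = 0.0000. B = V − Δ·S = 0.0000.
(0,0): S=55.0000. Δ = (V_up−V_dn)/(S_up−S_dn) = (0.0000−22.9043)/(69.3000−36.8500) = -0.7058. V = [p*·0.0000 + (1−p*)·22.9043]/1.11 = 5.2461. B = V − Δ·S = 44.0668.
Self-financing check: at every node Δ·S+B equals the discounted successor values.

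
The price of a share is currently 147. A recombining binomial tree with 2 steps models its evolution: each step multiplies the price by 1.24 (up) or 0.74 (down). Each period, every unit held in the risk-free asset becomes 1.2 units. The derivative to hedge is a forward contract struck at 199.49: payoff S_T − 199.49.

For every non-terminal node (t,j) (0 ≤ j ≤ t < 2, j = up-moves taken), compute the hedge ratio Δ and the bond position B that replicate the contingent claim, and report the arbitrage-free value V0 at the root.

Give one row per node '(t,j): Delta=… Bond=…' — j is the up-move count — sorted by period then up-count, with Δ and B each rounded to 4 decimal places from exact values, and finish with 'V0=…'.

The replicating-portfolio and risk-neutral prices coincide; use p* = (1.2−0.74)/(1.24−0.74) = 0.9200 for the latter.
Terminal payoffs: V(2,0)=-118.9928, V(2,1)=-64.6028, V(2,2)=26.5372
(1,0): S=108.7800. Δ = (V_up−V_dn)/(S_up−S_dn) = (-64.6028−-118.9928)/(134.8872−80.4972) = 1.0000. V = [p*·-64.6028 + (1−p*)·-118.9928]/1.2 = -57.4617. B = V − Δ·S = -166.2417.
(1,1): S=182.2800. Δ = (V_up−V_dn)/(S_up−S_dn) = (26.5372−-64.6028)/(226.0272−134.8872) = 1.0000. V = [p*·26.5372 + (1−p*)·-64.6028]/1.2 = 16.0383. B = V − Δ·S = -166.2417.
(0,0): S=147.0000. Δ = (V_up−V_dn)/(S_up−S_dn) = (16.0383−-57.4617)/(182.2800−108.7800) = 1.0000. V = [p*·16.0383 + (1−p*)·-57.4617]/1.2 = 8.4653. B = V − Δ·S = -138.5347.
Self-financing check: at every node Δ·S+B equals the discounted successor values.

(0,0): Delta=1.0000 Bond=-138.5347
(1,0): Delta=1.0000 Bond=-166.2417
(1,1): Delta=1.0000 Bond=-166.2417
V0=8.4653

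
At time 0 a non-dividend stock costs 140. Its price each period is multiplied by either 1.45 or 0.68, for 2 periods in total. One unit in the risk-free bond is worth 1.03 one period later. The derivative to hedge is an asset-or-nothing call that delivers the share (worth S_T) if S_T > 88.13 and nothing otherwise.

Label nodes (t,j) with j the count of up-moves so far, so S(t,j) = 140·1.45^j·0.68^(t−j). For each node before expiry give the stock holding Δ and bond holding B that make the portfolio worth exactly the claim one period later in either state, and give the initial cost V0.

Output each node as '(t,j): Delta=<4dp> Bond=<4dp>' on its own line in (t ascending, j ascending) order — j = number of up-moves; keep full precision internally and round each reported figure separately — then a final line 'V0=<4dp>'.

Since d<R<u, set p* = (R−d)/(u−d) = 0.4545; price each node as the discounted p*-expectation of its children.
At expiry t=2: V(2,0)=0.0000, V(2,1)=138.0400, V(2,2)=294.3500
Node (1,0) S=95.2000: V=(p*·138.0400+(1−p*)·0.0000)/1.03=60.9179; Δ=(138.0400−0.0000)/(138.0400−64.7360)=1.8831; B=V−Δ·S=-118.3548
Node (1,1) S=203.0000: V=(p*·294.3500+(1−p*)·138.0400)/1.03=203.0000; Δ=(294.3500−138.0400)/(294.3500−138.0400)=1.0000; B=V−Δ·S=0.0000
Node (0,0) S=140.0000: V=(p*·203.0000+(1−p*)·60.9179)/1.03=121.8453; Δ=(203.0000−60.9179)/(203.0000−95.2000)=1.3180; B=V−Δ·S=-62.6769
Self-financing check: at every node Δ·S+B equals the discounted successor values.

(0,0): Delta=1.3180 Bond=-62.6769
(1,0): Delta=1.8831 Bond=-118.3548
(1,1): Delta=1.0000 Bond=0.0000
V0=121.8453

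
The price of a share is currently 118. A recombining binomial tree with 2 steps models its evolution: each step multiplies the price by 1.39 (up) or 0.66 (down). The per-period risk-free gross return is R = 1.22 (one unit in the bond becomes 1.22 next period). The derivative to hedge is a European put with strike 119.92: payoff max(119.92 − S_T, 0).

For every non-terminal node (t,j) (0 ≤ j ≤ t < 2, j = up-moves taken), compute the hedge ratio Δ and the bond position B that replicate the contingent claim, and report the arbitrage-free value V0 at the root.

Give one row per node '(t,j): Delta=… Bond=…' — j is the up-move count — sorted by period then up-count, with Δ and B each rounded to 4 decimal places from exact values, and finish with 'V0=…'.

The replicating-portfolio and risk-neutral prices coincide; use p* = (1.22−0.66)/(1.39−0.66) = 0.7671 for the latter.
Terminal payoffs: V(2,0)=68.5192, V(2,1)=11.6668, V(2,2)=0.0000
Node (1,0) S=77.8800: V=(p*·11.6668+(1−p*)·68.5192)/1.22=20.4151; Δ=(11.6668−68.5192)/(108.2532−51.4008)=-1.0000; B=V−Δ·S=98.2951
Node (1,1) S=164.0200: V=(p*·0.0000+(1−p*)·11.6668)/1.22=2.2270; Δ=(0.0000−11.6668)/(227.9878−108.2532)=-0.0974; B=V−Δ·S=18.2089
Node (0,0) S=118.0000: V=(p*·2.2270+(1−p*)·20.4151)/1.22=5.2972; Δ=(2.2270−20.4151)/(164.0200−77.8800)=-0.2111; B=V−Δ·S=30.2124
Self-financing check: at every node Δ·S+B equals the discounted successor values.

(0,0): Delta=-0.2111 Bond=30.2124
(1,0): Delta=-1.0000 Bond=98.2951
(1,1): Delta=-0.0974 Bond=18.2089
V0=5.2972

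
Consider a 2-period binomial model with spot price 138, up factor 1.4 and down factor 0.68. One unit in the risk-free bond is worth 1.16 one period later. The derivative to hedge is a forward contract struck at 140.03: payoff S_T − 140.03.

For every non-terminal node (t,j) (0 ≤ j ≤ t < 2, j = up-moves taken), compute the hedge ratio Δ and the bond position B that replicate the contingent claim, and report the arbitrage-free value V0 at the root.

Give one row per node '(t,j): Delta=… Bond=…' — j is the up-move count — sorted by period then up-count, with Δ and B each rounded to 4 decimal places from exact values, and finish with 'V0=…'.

(0,0): Delta=1.0000 Bond=-104.0651
(1,0): Delta=1.0000 Bond=-120.7155
(1,1): Delta=1.0000 Bond=-120.7155
V0=33.9349

No-arbitrage ⇒ martingale measure with p* = (R−d)/(u−d) = 0.6667.
Payoff layer (t=2): V(2,0)=-76.2188, V(2,1)=-8.6540, V(2,2)=130.4500
(1,0): S=93.8400. Δ = (V_up−V_dn)/(S_up−S_dn) = (-8.6540−-76.2188)/(131.3760−63.8112) = 1.0000. V = [p*·-8.6540 + (1−p*)·-76.2188]/1.16 = -26.8755. B = V − Δ·S = -120.7155.
(1,1): S=193.2000. Δ = (V_up−V_dn)/(S_up−S_dn) = (130.4500−-8.6540)/(270.4800−131.3760) = 1.0000. V = [p*·130.4500 + (1−p*)·-8.6540]/1.16 = 72.4845. B = V − Δ·S = -120.7155.
(0,0): S=138.0000. Δ = (V_up−V_dn)/(S_up−S_dn) = (72.4845−-26.8755)/(193.2000−93.8400) = 1.0000. V = [p*·72.4845 + (1−p*)·-26.8755]/1.16 = 33.9349. B = V − Δ·S = -104.0651.
Root portfolio cost Δ·138+B reproduces V0=33.9349.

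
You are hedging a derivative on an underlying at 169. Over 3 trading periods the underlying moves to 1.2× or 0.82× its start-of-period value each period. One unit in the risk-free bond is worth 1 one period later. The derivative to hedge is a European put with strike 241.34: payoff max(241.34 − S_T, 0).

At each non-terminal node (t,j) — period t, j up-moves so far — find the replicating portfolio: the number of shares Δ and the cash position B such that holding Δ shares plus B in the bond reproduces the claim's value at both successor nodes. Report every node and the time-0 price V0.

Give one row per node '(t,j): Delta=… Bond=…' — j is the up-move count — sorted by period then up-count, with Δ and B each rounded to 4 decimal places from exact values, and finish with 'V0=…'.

Risk-neutral probability p* = (R−d)/(u−d) = (1−0.82)/(1.2−0.82) = 0.4737.
Payoff layer (t=3): V(3,0)=148.1588, V(3,1)=104.9773, V(3,2)=41.7848, V(3,3)=0.0000
(2,0): S=113.6356. Δ = (V_up−V_dn)/(S_up−S_dn) = (104.9773−148.1588)/(136.3627−93.1812) = -1.0000. V = [p*·104.9773 + (1−p*)·148.1588]/1 = 127.7044. B = V − Δ·S = 241.3400.
(2,1): S=166.2960. Δ = (V_up−V_dn)/(S_up−S_dn) = (41.7848−104.9773)/(199.5552−136.3627) = -1.0000. V = [p*·41.7848 + (1−p*)·104.9773]/1 = 75.0440. B = V − Δ·S = 241.3400.
(2,2): S=243.3600. Δ = (V_up−V_dn)/(S_up−S_dn) = (0.0000−41.7848)/(292.0320−199.5552) = -0.4518. V = [p*·0.0000 + (1−p*)·41.7848]/1 = 21.9920. B = V − Δ·S = 131.9520.
(1,0): S=138.5800. Δ = (V_up−V_dn)/(S_up−S_dn) = (75.0440−127.7044)/(166.2960−113.6356) = -1.0000. V = [p*·75.0440 + (1−p*)·127.7044]/1 = 102.7600. B = V − Δ·S = 241.3400.
(1,1): S=202.8000. Δ = (V_up−V_dn)/(S_up−S_dn) = (21.9920−75.0440)/(243.3600−166.2960) = -0.6884. V = [p*·21.9920 + (1−p*)·75.0440]/1 = 49.9141. B = V − Δ·S = 189.5246.
(0,0): S=169.0000. Δ = (V_up−V_dn)/(S_up−S_dn) = (49.9141−102.7600)/(202.8000−138.5800) = -0.8229. V = [p*·49.9141 + (1−p*)·102.7600]/1 = 77.7277. B = V − Δ·S = 216.7959.
Each (Δ,B) replicates both successor values, so the strategy is self-financing and V0 is arbitrage-free.

(0,0): Delta=-0.8229 Bond=216.7959
(1,0): Delta=-1.0000 Bond=241.3400
(1,1): Delta=-0.6884 Bond=189.5246
(2,0): Delta=-1.0000 Bond=241.3400
(2,1): Delta=-1.0000 Bond=241.3400
(2,2): Delta=-0.4518 Bond=131.9520
V0=77.7277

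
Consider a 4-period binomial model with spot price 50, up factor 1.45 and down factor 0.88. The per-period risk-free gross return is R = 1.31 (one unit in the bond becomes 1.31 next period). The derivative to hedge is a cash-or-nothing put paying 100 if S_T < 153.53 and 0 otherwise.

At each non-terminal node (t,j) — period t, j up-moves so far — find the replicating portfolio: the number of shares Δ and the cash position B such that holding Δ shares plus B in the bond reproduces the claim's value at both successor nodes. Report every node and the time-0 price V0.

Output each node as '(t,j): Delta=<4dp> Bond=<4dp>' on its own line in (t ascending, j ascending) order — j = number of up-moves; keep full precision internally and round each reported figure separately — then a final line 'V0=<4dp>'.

The replicating-portfolio and risk-neutral prices coincide; use p* = (1.31−0.88)/(1.45−0.88) = 0.7544 for the latter.
Terminal values V(4,·): V(4,0)=100.0000, V(4,1)=100.0000, V(4,2)=100.0000, V(4,3)=100.0000, V(4,4)=0.0000
Node (3,0) S=34.0736: V=(p*·100.0000+(1−p*)·100.0000)/1.31=76.3359; Δ=(100.0000−100.0000)/(49.4067−29.9848)=0.0000; B=V−Δ·S=76.3359
Node (3,1) S=56.1440: V=(p*·100.0000+(1−p*)·100.0000)/1.31=76.3359; Δ=(100.0000−100.0000)/(81.4088−49.4067)=0.0000; B=V−Δ·S=76.3359
Node (3,2) S=92.5100: V=(p*·100.0000+(1−p*)·100.0000)/1.31=76.3359; Δ=(100.0000−100.0000)/(134.1395−81.4088)=0.0000; B=V−Δ·S=76.3359
Node (3,3) S=152.4313: V=(p*·0.0000+(1−p*)·100.0000)/1.31=18.7492; Δ=(0.0000−100.0000)/(221.0253−134.1395)=-1.1509; B=V−Δ·S=194.1878
Node (2,0) S=38.7200: V=(p*·76.3359+(1−p*)·76.3359)/1.31=58.2717; Δ=(76.3359−76.3359)/(56.1440−34.0736)=0.0000; B=V−Δ·S=58.2717
Node (2,1) S=63.8000: V=(p*·76.3359+(1−p*)·76.3359)/1.31=58.2717; Δ=(76.3359−76.3359)/(92.5100−56.1440)=0.0000; B=V−Δ·S=58.2717
Node (2,2) S=105.1250: V=(p*·18.7492+(1−p*)·76.3359)/1.31=25.1094; Δ=(18.7492−76.3359)/(152.4313−92.5100)=-0.9610; B=V−Δ·S=126.1387
Node (1,0) S=44.0000: V=(p*·58.2717+(1−p*)·58.2717)/1.31=44.4822; Δ=(58.2717−58.2717)/(63.8000−38.7200)=0.0000; B=V−Δ·S=44.4822
Node (1,1) S=72.5000: V=(p*·25.1094+(1−p*)·58.2717)/1.31=25.3851; Δ=(25.1094−58.2717)/(105.1250−63.8000)=-0.8025; B=V−Δ·S=83.5646
Node (0,0) S=50.0000: V=(p*·25.3851+(1−p*)·44.4822)/1.31=22.9585; Δ=(25.3851−44.4822)/(72.5000−44.0000)=-0.6701; B=V−Δ·S=56.4621
Self-financing check: at every node Δ·S+B equals the discounted successor values.

(0,0): Delta=-0.6701 Bond=56.4621
(1,0): Delta=0.0000 Bond=44.4822
(1,1): Delta=-0.8025 Bond=83.5646
(2,0): Delta=0.0000 Bond=58.2717
(2,1): Delta=0.0000 Bond=58.2717
(2,2): Delta=-0.9610 Bond=126.1387
(3,0): Delta=0.0000 Bond=76.3359
(3,1): Delta=0.0000 Bond=76.3359
(3,2): Delta=0.0000 Bond=76.3359
(3,3): Delta=-1.1509 Bond=194.1878
V0=22.9585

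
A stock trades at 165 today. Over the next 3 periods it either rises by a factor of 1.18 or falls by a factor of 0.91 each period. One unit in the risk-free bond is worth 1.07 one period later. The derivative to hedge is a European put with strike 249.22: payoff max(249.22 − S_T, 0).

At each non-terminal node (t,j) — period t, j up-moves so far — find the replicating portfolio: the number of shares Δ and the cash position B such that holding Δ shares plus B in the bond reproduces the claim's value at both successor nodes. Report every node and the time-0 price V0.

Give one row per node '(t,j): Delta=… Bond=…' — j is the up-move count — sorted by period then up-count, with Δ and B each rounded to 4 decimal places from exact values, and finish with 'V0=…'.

Under the risk-neutral measure, an up-move has probability p* = (R−d)/(u−d) = 0.5926 and values discount at R = 1.07.
Payoff layer (t=3): V(3,0)=124.8808, V(3,1)=87.9889, V(3,2)=40.1511, V(3,3)=0.0000
Node (2,0) S=136.6365: V=(p*·87.9889+(1−p*)·124.8808)/1.07=96.2794; Δ=(87.9889−124.8808)/(161.2311−124.3392)=-1.0000; B=V−Δ·S=232.9159
Node (2,1) S=177.1770: V=(p*·40.1511+(1−p*)·87.9889)/1.07=55.7389; Δ=(40.1511−87.9889)/(209.0689−161.2311)=-1.0000; B=V−Δ·S=232.9159
Node (2,2) S=229.7460: V=(p*·0.0000+(1−p*)·40.1511)/1.07=15.2877; Δ=(0.0000−40.1511)/(271.1003−209.0689)=-0.6473; B=V−Δ·S=163.9957
Node (1,0) S=150.1500: V=(p*·55.7389+(1−p*)·96.2794)/1.07=67.5284; Δ=(55.7389−96.2794)/(177.1770−136.6365)=-1.0000; B=V−Δ·S=217.6784
Node (1,1) S=194.7000: V=(p*·15.2877+(1−p*)·55.7389)/1.07=29.6896; Δ=(15.2877−55.7389)/(229.7460−177.1770)=-0.7695; B=V−Δ·S=179.5087
Node (0,0) S=165.0000: V=(p*·29.6896+(1−p*)·67.5284)/1.07=42.1546; Δ=(29.6896−67.5284)/(194.7000−150.1500)=-0.8494; B=V−Δ·S=182.2984
Each (Δ,B) replicates both successor values, so the strategy is self-financing and V0 is arbitrage-free.

(0,0): Delta=-0.8494 Bond=182.2984
(1,0): Delta=-1.0000 Bond=217.6784
(1,1): Delta=-0.7695 Bond=179.5087
(2,0): Delta=-1.0000 Bond=232.9159
(2,1): Delta=-1.0000 Bond=232.9159
(2,2): Delta=-0.6473 Bond=163.9957
V0=42.1546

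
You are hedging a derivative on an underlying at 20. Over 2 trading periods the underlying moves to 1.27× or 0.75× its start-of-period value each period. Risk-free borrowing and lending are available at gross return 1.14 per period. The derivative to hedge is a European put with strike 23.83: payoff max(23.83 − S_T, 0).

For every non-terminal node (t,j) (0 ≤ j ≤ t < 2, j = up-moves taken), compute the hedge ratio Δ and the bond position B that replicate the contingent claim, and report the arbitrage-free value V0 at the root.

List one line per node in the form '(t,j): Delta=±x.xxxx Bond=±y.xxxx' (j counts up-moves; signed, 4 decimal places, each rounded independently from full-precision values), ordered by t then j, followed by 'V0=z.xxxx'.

(0,0): Delta=-0.4669 Bond=11.3213
(1,0): Delta=-1.0000 Bond=20.9035
(1,1): Delta=-0.3619 Bond=10.2406
V0=1.9843

No-arbitrage ⇒ martingale measure with p* = (R−d)/(u−d) = 0.7500.
At expiry t=2: V(2,0)=12.5800, V(2,1)=4.7800, V(2,2)=0.0000
Node (1,0) S=15.0000: V=(p*·4.7800+(1−p*)·12.5800)/1.14=5.9035; Δ=(4.7800−12.5800)/(19.0500−11.2500)=-1.0000; B=V−Δ·S=20.9035
Node (1,1) S=25.4000: V=(p*·0.0000+(1−p*)·4.7800)/1.14=1.0482; Δ=(0.0000−4.7800)/(32.2580−19.0500)=-0.3619; B=V−Δ·S=10.2406
Node (0,0) S=20.0000: V=(p*·1.0482+(1−p*)·5.9035)/1.14=1.9843; Δ=(1.0482−5.9035)/(25.4000−15.0000)=-0.4669; B=V−Δ·S=11.3213
Each (Δ,B) replicates both successor values, so the strategy is self-financing and V0 is arbitrage-free.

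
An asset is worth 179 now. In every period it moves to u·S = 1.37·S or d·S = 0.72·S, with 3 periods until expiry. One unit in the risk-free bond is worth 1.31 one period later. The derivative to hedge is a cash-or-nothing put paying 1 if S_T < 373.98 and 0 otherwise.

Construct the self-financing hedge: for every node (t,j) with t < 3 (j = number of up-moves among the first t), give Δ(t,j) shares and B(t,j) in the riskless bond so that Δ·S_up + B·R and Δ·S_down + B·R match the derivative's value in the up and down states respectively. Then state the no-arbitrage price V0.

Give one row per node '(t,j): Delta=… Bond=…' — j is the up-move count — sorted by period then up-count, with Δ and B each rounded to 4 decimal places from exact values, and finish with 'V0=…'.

(0,0): Delta=-0.0041 Bond=0.8508
(1,0): Delta=0.0000 Bond=0.5827
(1,1): Delta=-0.0043 Bond=1.1686
(2,0): Delta=0.0000 Bond=0.7634
(2,1): Delta=0.0000 Bond=0.7634
(2,2): Delta=-0.0046 Bond=1.6089
V0=0.1122

The replicating-portfolio and risk-neutral prices coincide; use p* = (1.31−0.72)/(1.37−0.72) = 0.9077 for the latter.
Payoff layer (t=3): V(3,0)=1.0000, V(3,1)=1.0000, V(3,2)=1.0000, V(3,3)=0.0000
  t=2,j=0: stock 92.7936 → up 127.1272 (V=1.0000), down 66.8114 (V=1.0000). Price 0.7634; hedge Δ=0.0000, bond B=0.7634.
  t=2,j=1: stock 176.5656 → up 241.8949 (V=1.0000), down 127.1272 (V=1.0000). Price 0.7634; hedge Δ=0.0000, bond B=0.7634.
  t=2,j=2: stock 335.9651 → up 460.2722 (V=0.0000), down 241.8949 (V=1.0000). Price 0.0705; hedge Δ=-0.0046, bond B=1.6089.
  t=1,j=0: stock 128.8800 → up 176.5656 (V=0.7634), down 92.7936 (V=0.7634). Price 0.5827; hedge Δ=0.0000, bond B=0.5827.
  t=1,j=1: stock 245.2300 → up 335.9651 (V=0.0705), down 176.5656 (V=0.7634). Price 0.1026; hedge Δ=-0.0043, bond B=1.1686.
  t=0,j=0: stock 179.0000 → up 245.2300 (V=0.1026), down 128.8800 (V=0.5827). Price 0.1122; hedge Δ=-0.0041, bond B=0.8508.
Check: Δ(0,0)·S0 + B(0,0) = 0.1122 = V0.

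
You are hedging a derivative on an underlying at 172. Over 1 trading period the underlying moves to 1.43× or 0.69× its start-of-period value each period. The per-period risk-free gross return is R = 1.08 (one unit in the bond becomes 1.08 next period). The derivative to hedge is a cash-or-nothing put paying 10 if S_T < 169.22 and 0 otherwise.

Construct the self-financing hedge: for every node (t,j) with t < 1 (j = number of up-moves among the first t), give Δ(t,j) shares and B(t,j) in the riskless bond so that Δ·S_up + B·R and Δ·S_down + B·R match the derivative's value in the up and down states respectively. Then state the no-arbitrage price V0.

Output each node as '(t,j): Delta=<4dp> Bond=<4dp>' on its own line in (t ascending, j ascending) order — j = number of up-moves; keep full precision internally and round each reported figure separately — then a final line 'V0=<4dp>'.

Risk-neutral probability p* = (R−d)/(u−d) = (1.08−0.69)/(1.43−0.69) = 0.5270.
At expiry t=1: V(1,0)=10.0000, V(1,1)=0.0000
Node (0,0) S=172.0000: V=(p*·0.0000+(1−p*)·10.0000)/1.08=4.3794; Δ=(0.0000−10.0000)/(245.9600−118.6800)=-0.0786; B=V−Δ·S=17.8929
The time-0 hedge costs 4.3794, which is the no-arbitrage price.

(0,0): Delta=-0.0786 Bond=17.8929
V0=4.3794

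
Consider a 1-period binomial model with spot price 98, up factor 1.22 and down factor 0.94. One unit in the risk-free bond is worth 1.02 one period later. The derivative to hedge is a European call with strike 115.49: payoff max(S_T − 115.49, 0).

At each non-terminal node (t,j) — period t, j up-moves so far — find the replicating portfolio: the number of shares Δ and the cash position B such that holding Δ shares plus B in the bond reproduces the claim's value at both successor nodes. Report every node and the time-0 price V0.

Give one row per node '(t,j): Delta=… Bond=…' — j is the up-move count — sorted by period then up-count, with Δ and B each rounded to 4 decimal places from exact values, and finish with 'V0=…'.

The replicating-portfolio and risk-neutral prices coincide; use p* = (1.02−0.94)/(1.22−0.94) = 0.2857 for the latter.
Terminal values V(1,·): V(1,0)=0.0000, V(1,1)=4.0700
(0,0): S=98.0000. Δ = (V_up−V_dn)/(S_up−S_dn) = (4.0700−0.0000)/(119.5600−92.1200) = 0.1483. V = [p*·4.0700 + (1−p*)·0.0000]/1.02 = 1.1401. B = V − Δ·S = -13.3957.
The time-0 hedge costs 1.1401, which is the no-arbitrage price.

(0,0): Delta=0.1483 Bond=-13.3957
V0=1.1401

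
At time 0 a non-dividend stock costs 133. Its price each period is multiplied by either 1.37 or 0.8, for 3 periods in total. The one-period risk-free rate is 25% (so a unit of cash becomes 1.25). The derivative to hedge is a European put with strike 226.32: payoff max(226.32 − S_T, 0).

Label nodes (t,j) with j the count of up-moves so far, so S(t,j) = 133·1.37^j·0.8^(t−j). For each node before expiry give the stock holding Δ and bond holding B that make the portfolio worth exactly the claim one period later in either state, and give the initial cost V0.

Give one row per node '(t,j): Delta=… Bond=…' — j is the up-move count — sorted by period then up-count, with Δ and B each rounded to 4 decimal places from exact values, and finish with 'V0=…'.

Risk-neutral probability p* = (R−d)/(u−d) = (1.25−0.8)/(1.37−0.8) = 0.7895.
Payoff layer (t=3): V(3,0)=158.2240, V(3,1)=109.7056, V(3,2)=26.6178, V(3,3)=0.0000
  t=2,j=0: stock 85.1200 → up 116.6144 (V=109.7056), down 68.0960 (V=158.2240). Price 95.9360; hedge Δ=-1.0000, bond B=181.0560.
  t=2,j=1: stock 145.7680 → up 199.7022 (V=26.6178), down 116.6144 (V=109.7056). Price 35.2880; hedge Δ=-1.0000, bond B=181.0560.
  t=2,j=2: stock 249.6277 → up 341.9899 (V=0.0000), down 199.7022 (V=26.6178). Price 4.4830; hedge Δ=-0.1871, bond B=51.1810.
  t=1,j=0: stock 106.4000 → up 145.7680 (V=35.2880), down 85.1200 (V=95.9360). Price 38.4448; hedge Δ=-1.0000, bond B=144.8448.
  t=1,j=1: stock 182.2100 → up 249.6277 (V=4.4830), down 145.7680 (V=35.2880). Price 8.7746; hedge Δ=-0.2966, bond B=62.8185.
  t=0,j=0: stock 133.0000 → up 182.2100 (V=8.7746), down 106.4000 (V=38.4448). Price 12.0168; hedge Δ=-0.3914, bond B=64.0697.
The time-0 hedge costs 12.0168, which is the no-arbitrage price.

(0,0): Delta=-0.3914 Bond=64.0697
(1,0): Delta=-1.0000 Bond=144.8448
(1,1): Delta=-0.2966 Bond=62.8185
(2,0): Delta=-1.0000 Bond=181.0560
(2,1): Delta=-1.0000 Bond=181.0560
(2,2): Delta=-0.1871 Bond=51.1810
V0=12.0168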